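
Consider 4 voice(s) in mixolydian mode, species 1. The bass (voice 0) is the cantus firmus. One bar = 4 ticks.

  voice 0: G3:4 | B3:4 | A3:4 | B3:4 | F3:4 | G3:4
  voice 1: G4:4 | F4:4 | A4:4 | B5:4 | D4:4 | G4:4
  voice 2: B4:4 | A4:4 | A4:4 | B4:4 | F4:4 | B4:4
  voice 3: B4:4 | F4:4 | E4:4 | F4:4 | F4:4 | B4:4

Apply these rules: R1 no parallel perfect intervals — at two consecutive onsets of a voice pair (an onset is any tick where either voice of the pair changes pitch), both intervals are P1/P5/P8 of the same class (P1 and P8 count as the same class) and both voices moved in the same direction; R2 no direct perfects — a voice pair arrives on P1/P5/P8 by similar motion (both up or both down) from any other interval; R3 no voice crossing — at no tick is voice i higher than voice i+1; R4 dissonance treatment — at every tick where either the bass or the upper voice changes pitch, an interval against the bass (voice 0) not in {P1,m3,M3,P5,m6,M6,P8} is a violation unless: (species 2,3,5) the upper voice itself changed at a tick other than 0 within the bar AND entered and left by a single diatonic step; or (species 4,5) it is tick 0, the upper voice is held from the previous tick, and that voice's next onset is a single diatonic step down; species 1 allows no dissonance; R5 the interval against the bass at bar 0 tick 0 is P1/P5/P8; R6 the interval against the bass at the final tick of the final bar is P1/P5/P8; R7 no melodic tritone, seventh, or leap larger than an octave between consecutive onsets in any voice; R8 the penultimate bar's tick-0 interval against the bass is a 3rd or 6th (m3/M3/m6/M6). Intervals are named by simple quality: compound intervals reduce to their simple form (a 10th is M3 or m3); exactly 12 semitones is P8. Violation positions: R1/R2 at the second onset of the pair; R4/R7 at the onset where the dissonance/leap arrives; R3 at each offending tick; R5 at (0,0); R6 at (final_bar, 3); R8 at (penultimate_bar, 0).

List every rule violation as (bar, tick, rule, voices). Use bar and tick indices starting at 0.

(0, 0, R5, (0, 2))
(0, 0, R5, (0, 3))
(1, 0, R2, (1, 3))
(1, 0, R3, (2, 3))
(1, 0, R4, (0, 1))
(1, 0, R4, (0, 2))
(1, 0, R4, (0, 3))
(1, 0, R7, (3,))
(1, 1, R3, (2, 3))
(1, 2, R3, (2, 3))
(1, 3, R3, (2, 3))
(2, 0, R2, (0, 3))
(2, 0, R3, (2, 3))
(2, 1, R3, (2, 3))
(2, 2, R3, (2, 3))
(2, 3, R3, (2, 3))
(3, 0, R1, (0, 1))
(3, 0, R1, (0, 2))
(3, 0, R1, (1, 2))
(3, 0, R3, (1, 2))
(3, 0, R3, (2, 3))
(3, 0, R4, (0, 3))
(3, 0, R7, (1,))
(3, 1, R3, (1, 2))
(3, 1, R3, (2, 3))
(3, 2, R3, (1, 2))
(3, 2, R3, (2, 3))
(3, 3, R3, (1, 2))
(3, 3, R3, (2, 3))
(4, 0, R1, (0, 2))
(4, 0, R7, (0,))
(4, 0, R7, (1,))
(4, 0, R7, (2,))
(4, 0, R8, (0, 2))
(4, 0, R8, (0, 3))
(5, 0, R1, (2, 3))
(5, 0, R2, (0, 1))
(5, 0, R7, (2,))
(5, 0, R7, (3,))
(5, 3, R6, (0, 2))
(5, 3, R6, (0, 3))

bar 0: v0=G3 v1=G4 v2=B4 v3=B4 downbeat M3
bar 1: v0=B3 v1=F4 v2=A4 v3=F4 downbeat TT
bar 2: v0=A3 v1=A4 v2=A4 v3=E4 downbeat P5
bar 3: v0=B3 v1=B5 v2=B4 v3=F4 downbeat TT
bar 4: v0=F3 v1=D4 v2=F4 v3=F4 downbeat P8
bar 5: v0=G3 v1=G4 v2=B4 v3=B4 downbeat M3
  -> R5 @ bar 0 tick 0 v(0, 2): opens on M3
  -> R5 @ bar 0 tick 0 v(0, 3): opens on M3
  -> R2 @ bar 1 tick 0 v(1, 3): G4/B4 M3 -> F4/F4 P1 similar
  -> R3 @ bar 1 tick 0 v(2, 3): A4 above F4
  -> R4 @ bar 1 tick 0 v(0, 1): B3/F4 TT untreated
  -> R4 @ bar 1 tick 0 v(0, 2): B3/A4 m7 untreated
  -> R4 @ bar 1 tick 0 v(0, 3): B3/F4 TT untreated
  -> R7 @ bar 1 tick 0 v(3,): B4->F4 leap 6st
  -> R3 @ bar 1 tick 1 v(2, 3): A4 above F4
  -> R3 @ bar 1 tick 2 v(2, 3): A4 above F4
  -> R3 @ bar 1 tick 3 v(2, 3): A4 above F4
  -> R2 @ bar 2 tick 0 v(0, 3): B3/F4 TT -> A3/E4 P5 similar
  -> R3 @ bar 2 tick 0 v(2, 3): A4 above E4
  -> R3 @ bar 2 tick 1 v(2, 3): A4 above E4
  -> R3 @ bar 2 tick 2 v(2, 3): A4 above E4
  -> R3 @ bar 2 tick 3 v(2, 3): A4 above E4
  -> R1 @ bar 3 tick 0 v(0, 1): A3/A4 P8 -> B3/B5 P1 similar
  -> R1 @ bar 3 tick 0 v(0, 2): A3/A4 P8 -> B3/B4 P8 similar
  -> R1 @ bar 3 tick 0 v(1, 2): A4/A4 P1 -> B5/B4 P8 similar
  -> R3 @ bar 3 tick 0 v(1, 2): B5 above B4
  -> R3 @ bar 3 tick 0 v(2, 3): B4 above F4
  -> R4 @ bar 3 tick 0 v(0, 3): B3/F4 TT untreated
  -> R7 @ bar 3 tick 0 v(1,): A4->B5 leap 14st
  -> R3 @ bar 3 tick 1 v(1, 2): B5 above B4
  -> R3 @ bar 3 tick 1 v(2, 3): B4 above F4
  -> R3 @ bar 3 tick 2 v(1, 2): B5 above B4
  -> R3 @ bar 3 tick 2 v(2, 3): B4 above F4
  -> R3 @ bar 3 tick 3 v(1, 2): B5 above B4
  -> R3 @ bar 3 tick 3 v(2, 3): B4 above F4
  -> R1 @ bar 4 tick 0 v(0, 2): B3/B4 P8 -> F3/F4 P8 similar
  -> R7 @ bar 4 tick 0 v(0,): B3->F3 leap 6st
  -> R7 @ bar 4 tick 0 v(1,): B5->D4 leap 21st
  -> R7 @ bar 4 tick 0 v(2,): B4->F4 leap 6st
  -> R8 @ bar 4 tick 0 v(0, 2): penult P8 not 3rd/6th
  -> R8 @ bar 4 tick 0 v(0, 3): penult P8 not 3rd/6th
  -> R1 @ bar 5 tick 0 v(2, 3): F4/F4 P1 -> B4/B4 P1 similar
  -> R2 @ bar 5 tick 0 v(0, 1): F3/D4 M6 -> G3/G4 P8 similar
  -> R7 @ bar 5 tick 0 v(2,): F4->B4 leap 6st
  -> R7 @ bar 5 tick 0 v(3,): F4->B4 leap 6st
  -> R6 @ bar 5 tick 3 v(0, 2): closes on M3
  -> R6 @ bar 5 tick 3 v(0, 3): closes on M3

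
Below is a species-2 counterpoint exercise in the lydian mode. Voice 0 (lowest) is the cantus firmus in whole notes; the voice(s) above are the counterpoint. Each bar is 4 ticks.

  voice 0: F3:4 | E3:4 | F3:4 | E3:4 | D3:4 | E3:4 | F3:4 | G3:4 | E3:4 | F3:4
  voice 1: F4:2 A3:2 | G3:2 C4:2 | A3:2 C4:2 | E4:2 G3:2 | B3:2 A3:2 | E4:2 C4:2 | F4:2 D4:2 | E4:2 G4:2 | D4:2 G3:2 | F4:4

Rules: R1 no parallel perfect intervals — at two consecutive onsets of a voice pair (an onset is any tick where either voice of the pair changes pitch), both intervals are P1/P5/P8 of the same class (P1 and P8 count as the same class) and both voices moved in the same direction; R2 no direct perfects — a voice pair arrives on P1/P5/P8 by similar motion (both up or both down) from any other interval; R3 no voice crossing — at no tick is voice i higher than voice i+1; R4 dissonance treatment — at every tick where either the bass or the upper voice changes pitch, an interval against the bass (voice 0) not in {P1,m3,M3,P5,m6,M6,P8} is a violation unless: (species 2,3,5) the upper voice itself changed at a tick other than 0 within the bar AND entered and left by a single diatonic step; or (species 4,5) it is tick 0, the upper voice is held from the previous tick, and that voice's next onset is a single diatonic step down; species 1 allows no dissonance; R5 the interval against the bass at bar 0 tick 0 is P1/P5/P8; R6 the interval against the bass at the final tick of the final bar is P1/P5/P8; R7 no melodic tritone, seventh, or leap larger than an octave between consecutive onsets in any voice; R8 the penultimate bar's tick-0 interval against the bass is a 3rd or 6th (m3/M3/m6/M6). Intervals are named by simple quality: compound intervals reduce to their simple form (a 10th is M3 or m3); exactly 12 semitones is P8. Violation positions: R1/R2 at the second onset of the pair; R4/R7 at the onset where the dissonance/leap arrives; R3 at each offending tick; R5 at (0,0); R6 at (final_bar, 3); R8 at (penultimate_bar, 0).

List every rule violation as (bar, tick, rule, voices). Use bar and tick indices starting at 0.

bar 0: v0=F3 v1=F4 downbeat P8
bar 1: v0=E3 v1=G3 downbeat m3
bar 2: v0=F3 v1=A3 downbeat M3
bar 3: v0=E3 v1=E4 downbeat P8
bar 4: v0=D3 v1=B3 downbeat M6
bar 5: v0=E3 v1=E4 downbeat P8
bar 6: v0=F3 v1=F4 downbeat P8
bar 7: v0=G3 v1=E4 downbeat M6
bar 8: v0=E3 v1=D4 downbeat m7
bar 9: v0=F3 v1=F4 downbeat P8
  -> R2 @ bar 5 tick 0 v(0, 1): D3/A3 P5 -> E3/E4 P8 similar
  -> R2 @ bar 6 tick 0 v(0, 1): E3/C4 m6 -> F3/F4 P8 similar
  -> R4 @ bar 8 tick 0 v(0, 1): E3/D4 m7 untreated
  -> R8 @ bar 8 tick 0 v(0, 1): penult m7 not 3rd/6th
  -> R2 @ bar 9 tick 0 v(0, 1): E3/G3 m3 -> F3/F4 P8 similar
  -> R7 @ bar 9 tick 0 v(1,): G3->F4 leap 10st

(5, 0, R2, (0, 1))
(6, 0, R2, (0, 1))
(8, 0, R4, (0, 1))
(8, 0, R8, (0, 1))
(9, 0, R2, (0, 1))
(9, 0, R7, (1,))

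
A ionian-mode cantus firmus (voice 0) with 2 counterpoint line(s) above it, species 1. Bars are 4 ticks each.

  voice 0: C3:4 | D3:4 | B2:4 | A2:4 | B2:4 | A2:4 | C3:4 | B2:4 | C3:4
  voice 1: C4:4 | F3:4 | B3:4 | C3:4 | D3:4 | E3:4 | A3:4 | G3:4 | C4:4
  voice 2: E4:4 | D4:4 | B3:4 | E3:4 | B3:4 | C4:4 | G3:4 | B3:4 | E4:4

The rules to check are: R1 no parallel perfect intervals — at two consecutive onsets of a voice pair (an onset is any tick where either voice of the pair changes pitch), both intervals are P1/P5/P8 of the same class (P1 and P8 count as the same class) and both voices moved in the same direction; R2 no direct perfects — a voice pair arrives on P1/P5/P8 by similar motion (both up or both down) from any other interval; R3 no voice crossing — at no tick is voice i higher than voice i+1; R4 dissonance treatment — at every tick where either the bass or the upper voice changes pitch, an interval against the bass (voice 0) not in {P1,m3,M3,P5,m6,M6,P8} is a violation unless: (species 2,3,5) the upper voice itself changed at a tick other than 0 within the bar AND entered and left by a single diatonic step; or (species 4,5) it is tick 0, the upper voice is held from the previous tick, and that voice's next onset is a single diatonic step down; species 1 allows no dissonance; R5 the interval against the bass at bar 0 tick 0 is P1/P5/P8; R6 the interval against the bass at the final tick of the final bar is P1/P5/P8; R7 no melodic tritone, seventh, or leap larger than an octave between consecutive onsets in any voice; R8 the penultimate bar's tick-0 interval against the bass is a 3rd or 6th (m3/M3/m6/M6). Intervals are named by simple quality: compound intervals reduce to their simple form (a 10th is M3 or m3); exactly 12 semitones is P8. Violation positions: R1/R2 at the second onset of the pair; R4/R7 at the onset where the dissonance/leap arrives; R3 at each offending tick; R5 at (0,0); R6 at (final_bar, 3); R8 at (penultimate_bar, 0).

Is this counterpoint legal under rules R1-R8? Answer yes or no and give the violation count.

No (13 violations)

bar 0: v0=C3 v1=C4 v2=E4 (M3)
bar 1: v0=D3 v1=F3 v2=D4 (P8)
bar 2: v0=B2 v1=B3 v2=B3 (P8)
bar 3: v0=A2 v1=C3 v2=E3 (P5)
bar 4: v0=B2 v1=D3 v2=B3 (P8)
bar 5: v0=A2 v1=E3 v2=C4 (m3)
bar 6: v0=C3 v1=A3 v2=G3 (P5)
bar 7: v0=B2 v1=G3 v2=B3 (P8)
bar 8: v0=C3 v1=C4 v2=E4 (M3)
  R5 @ bar0.0: opens on M3
  R1 @ bar2.0: D3/D4 P8 -> B2/B3 P8 similar
  R7 @ bar2.0: F3->B3 leap 6st
  R2 @ bar3.0: B2/B3 P8 -> A2/E3 P5 similar
  R7 @ bar3.0: B3->C3 leap 11st
  R2 @ bar4.0: A2/E3 P5 -> B2/B3 P8 similar
  R3 @ bar6.0: A3 above G3
  R3 @ bar6.1: A3 above G3
  R3 @ bar6.2: A3 above G3
  R3 @ bar6.3: A3 above G3
  R8 @ bar7.0: penult P8 not 3rd/6th
  R2 @ bar8.0: B2/G3 m6 -> C3/C4 P8 similar
  R6 @ bar8.3: closes on M3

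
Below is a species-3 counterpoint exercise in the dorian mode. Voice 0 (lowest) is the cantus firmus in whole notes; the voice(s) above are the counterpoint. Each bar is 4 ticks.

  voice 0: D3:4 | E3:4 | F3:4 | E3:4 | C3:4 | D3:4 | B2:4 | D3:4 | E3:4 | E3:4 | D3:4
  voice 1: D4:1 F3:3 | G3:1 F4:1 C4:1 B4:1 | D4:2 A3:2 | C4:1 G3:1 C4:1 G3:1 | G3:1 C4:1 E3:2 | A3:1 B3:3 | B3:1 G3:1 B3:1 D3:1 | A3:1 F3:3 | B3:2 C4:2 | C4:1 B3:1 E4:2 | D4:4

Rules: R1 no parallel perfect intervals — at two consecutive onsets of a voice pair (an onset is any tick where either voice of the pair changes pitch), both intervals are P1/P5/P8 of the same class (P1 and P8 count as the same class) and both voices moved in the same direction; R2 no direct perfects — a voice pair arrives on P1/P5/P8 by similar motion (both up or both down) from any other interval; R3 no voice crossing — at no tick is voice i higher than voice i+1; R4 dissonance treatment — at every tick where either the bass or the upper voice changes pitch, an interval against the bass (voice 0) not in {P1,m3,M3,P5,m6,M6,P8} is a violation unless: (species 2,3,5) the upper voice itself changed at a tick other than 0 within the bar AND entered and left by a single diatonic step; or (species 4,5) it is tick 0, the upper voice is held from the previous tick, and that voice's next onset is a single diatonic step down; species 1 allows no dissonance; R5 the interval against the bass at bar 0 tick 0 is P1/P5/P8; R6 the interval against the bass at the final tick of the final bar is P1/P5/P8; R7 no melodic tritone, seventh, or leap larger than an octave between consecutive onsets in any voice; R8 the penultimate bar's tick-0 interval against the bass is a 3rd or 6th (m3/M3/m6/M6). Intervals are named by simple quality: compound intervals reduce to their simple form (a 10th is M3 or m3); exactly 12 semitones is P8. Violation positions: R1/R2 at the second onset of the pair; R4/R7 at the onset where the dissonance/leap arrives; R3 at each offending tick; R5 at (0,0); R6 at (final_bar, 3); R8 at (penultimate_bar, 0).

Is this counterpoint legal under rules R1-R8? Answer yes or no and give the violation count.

bar 0: v0=D3 v1=D4 (P8)
bar 1: v0=E3 v1=G3 (m3)
bar 2: v0=F3 v1=D4 (M6)
bar 3: v0=E3 v1=C4 (m6)
bar 4: v0=C3 v1=G3 (P5)
bar 5: v0=D3 v1=A3 (P5)
bar 6: v0=B2 v1=B3 (P8)
bar 7: v0=D3 v1=A3 (P5)
bar 8: v0=E3 v1=B3 (P5)
bar 9: v0=E3 v1=C4 (m6)
bar 10: v0=D3 v1=D4 (P8)
  R4 @ bar1.1: E3/F4 m2 untreated
  R7 @ bar1.1: G3->F4 leap 10st
  R7 @ bar1.3: C4->B4 leap 11st
  R2 @ bar5.0: C3/E3 M3 -> D3/A3 P5 similar
  R2 @ bar7.0: B2/D3 m3 -> D3/A3 P5 similar
  R2 @ bar8.0: D3/F3 m3 -> E3/B3 P5 similar
  R7 @ bar8.0: F3->B3 leap 6st
  R1 @ bar10.0: E3/E4 P8 -> D3/D4 P8 similar

No (8 violations)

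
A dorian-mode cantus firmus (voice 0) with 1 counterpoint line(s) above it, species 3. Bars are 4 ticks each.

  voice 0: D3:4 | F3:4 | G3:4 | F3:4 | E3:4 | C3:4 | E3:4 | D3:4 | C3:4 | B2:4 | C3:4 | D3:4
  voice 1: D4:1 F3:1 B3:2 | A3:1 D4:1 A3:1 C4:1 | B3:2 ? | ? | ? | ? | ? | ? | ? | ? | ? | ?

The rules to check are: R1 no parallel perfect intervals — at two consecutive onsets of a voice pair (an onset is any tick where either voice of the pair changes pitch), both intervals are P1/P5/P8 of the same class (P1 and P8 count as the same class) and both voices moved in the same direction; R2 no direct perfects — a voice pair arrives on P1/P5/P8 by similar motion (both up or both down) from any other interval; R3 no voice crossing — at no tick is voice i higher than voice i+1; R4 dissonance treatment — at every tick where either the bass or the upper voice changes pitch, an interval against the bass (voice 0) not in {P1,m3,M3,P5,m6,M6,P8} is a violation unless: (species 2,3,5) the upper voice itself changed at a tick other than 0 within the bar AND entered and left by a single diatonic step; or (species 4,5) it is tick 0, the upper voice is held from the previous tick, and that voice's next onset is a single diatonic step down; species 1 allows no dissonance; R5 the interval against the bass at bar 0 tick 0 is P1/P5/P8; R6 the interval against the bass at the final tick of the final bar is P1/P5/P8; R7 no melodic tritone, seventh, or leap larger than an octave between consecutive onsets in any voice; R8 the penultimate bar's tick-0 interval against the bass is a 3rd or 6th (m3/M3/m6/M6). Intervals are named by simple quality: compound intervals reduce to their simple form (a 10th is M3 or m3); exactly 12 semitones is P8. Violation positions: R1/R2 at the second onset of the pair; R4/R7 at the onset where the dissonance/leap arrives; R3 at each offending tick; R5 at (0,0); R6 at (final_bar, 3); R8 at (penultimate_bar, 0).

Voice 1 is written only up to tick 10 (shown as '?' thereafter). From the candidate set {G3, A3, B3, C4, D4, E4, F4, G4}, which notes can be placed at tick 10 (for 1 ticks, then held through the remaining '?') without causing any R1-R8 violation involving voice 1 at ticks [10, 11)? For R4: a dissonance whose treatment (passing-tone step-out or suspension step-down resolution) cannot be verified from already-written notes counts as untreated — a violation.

G3: legal
A3: violates R4
B3: legal
C4: violates R4
D4: legal
E4: legal
F4: violates R4,R7
G4: legal

{B3, D4, E4, G3, G4}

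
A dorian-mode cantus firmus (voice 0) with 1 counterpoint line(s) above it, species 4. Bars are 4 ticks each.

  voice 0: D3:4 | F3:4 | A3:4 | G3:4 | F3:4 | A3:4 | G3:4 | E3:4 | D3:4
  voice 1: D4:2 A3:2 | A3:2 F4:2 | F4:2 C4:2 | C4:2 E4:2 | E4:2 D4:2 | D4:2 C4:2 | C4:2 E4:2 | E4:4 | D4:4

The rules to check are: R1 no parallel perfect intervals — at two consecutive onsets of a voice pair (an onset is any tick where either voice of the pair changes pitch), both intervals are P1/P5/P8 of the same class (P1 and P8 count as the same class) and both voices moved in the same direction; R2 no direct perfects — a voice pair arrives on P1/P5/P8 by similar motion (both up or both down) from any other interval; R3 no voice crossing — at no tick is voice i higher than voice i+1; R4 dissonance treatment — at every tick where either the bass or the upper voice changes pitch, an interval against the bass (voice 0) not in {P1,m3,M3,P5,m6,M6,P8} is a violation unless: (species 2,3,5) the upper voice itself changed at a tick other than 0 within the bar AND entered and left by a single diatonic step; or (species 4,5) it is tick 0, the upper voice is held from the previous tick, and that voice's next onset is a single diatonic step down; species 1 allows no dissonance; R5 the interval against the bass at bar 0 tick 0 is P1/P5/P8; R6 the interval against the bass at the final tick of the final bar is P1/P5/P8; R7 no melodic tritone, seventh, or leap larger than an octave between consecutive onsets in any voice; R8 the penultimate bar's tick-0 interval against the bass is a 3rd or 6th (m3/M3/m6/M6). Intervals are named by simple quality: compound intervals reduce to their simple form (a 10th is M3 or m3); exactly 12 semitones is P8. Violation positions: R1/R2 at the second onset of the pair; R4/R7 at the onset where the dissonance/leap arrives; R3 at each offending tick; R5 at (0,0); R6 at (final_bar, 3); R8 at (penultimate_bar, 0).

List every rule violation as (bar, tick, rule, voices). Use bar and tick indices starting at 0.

(3, 0, R4, (0, 1))
(6, 0, R4, (0, 1))
(7, 0, R8, (0, 1))
(8, 0, R1, (0, 1))

bar 0: v0=D3 v1=D4 downbeat P8
bar 1: v0=F3 v1=A3 downbeat M3
bar 2: v0=A3 v1=F4 downbeat m6
bar 3: v0=G3 v1=C4 downbeat P4
bar 4: v0=F3 v1=E4 downbeat M7
bar 5: v0=A3 v1=D4 downbeat P4
bar 6: v0=G3 v1=C4 downbeat P4
bar 7: v0=E3 v1=E4 downbeat P8
bar 8: v0=D3 v1=D4 downbeat P8
  -> R4 @ bar 3 tick 0 v(0, 1): G3/C4 P4 untreated
  -> R4 @ bar 6 tick 0 v(0, 1): G3/C4 P4 untreated
  -> R8 @ bar 7 tick 0 v(0, 1): penult P8 not 3rd/6th
  -> R1 @ bar 8 tick 0 v(0, 1): E3/E4 P8 -> D3/D4 P8 similar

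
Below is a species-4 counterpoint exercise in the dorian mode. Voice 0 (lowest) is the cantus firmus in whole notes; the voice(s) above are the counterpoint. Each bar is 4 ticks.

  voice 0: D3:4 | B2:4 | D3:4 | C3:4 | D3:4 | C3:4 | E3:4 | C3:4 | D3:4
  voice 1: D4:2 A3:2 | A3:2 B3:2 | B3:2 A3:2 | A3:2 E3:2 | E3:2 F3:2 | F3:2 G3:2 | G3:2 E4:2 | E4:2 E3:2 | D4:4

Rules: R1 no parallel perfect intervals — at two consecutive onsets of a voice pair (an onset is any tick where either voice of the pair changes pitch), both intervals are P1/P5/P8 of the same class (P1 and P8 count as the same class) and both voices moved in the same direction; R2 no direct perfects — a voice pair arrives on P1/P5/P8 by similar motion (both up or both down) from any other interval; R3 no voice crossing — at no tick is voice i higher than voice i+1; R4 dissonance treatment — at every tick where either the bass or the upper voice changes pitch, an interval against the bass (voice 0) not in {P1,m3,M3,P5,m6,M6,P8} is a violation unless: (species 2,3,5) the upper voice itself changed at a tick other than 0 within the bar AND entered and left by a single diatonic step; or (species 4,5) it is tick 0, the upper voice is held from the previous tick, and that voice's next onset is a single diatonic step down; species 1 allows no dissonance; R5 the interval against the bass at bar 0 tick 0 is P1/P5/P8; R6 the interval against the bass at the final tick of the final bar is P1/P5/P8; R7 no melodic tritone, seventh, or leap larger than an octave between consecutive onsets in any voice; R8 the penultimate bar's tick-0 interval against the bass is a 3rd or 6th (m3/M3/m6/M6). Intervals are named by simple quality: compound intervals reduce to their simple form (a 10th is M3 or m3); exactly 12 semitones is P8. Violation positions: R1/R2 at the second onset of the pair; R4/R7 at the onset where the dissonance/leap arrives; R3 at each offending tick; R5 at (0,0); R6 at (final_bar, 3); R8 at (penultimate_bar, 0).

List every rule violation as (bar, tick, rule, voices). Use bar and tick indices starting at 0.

(1, 0, R4, (0, 1))
(4, 0, R4, (0, 1))
(5, 0, R4, (0, 1))
(8, 0, R2, (0, 1))
(8, 0, R7, (1,))

bar 0: v0=D3 v1=D4 downbeat P8
bar 1: v0=B2 v1=A3 downbeat m7
bar 2: v0=D3 v1=B3 downbeat M6
bar 3: v0=C3 v1=A3 downbeat M6
bar 4: v0=D3 v1=E3 downbeat M2
bar 5: v0=C3 v1=F3 downbeat P4
bar 6: v0=E3 v1=G3 downbeat m3
bar 7: v0=C3 v1=E4 downbeat M3
bar 8: v0=D3 v1=D4 downbeat P8
  -> R4 @ bar 1 tick 0 v(0, 1): B2/A3 m7 untreated
  -> R4 @ bar 4 tick 0 v(0, 1): D3/E3 M2 untreated
  -> R4 @ bar 5 tick 0 v(0, 1): C3/F3 P4 untreated
  -> R2 @ bar 8 tick 0 v(0, 1): C3/E3 M3 -> D3/D4 P8 similar
  -> R7 @ bar 8 tick 0 v(1,): E3->D4 leap 10st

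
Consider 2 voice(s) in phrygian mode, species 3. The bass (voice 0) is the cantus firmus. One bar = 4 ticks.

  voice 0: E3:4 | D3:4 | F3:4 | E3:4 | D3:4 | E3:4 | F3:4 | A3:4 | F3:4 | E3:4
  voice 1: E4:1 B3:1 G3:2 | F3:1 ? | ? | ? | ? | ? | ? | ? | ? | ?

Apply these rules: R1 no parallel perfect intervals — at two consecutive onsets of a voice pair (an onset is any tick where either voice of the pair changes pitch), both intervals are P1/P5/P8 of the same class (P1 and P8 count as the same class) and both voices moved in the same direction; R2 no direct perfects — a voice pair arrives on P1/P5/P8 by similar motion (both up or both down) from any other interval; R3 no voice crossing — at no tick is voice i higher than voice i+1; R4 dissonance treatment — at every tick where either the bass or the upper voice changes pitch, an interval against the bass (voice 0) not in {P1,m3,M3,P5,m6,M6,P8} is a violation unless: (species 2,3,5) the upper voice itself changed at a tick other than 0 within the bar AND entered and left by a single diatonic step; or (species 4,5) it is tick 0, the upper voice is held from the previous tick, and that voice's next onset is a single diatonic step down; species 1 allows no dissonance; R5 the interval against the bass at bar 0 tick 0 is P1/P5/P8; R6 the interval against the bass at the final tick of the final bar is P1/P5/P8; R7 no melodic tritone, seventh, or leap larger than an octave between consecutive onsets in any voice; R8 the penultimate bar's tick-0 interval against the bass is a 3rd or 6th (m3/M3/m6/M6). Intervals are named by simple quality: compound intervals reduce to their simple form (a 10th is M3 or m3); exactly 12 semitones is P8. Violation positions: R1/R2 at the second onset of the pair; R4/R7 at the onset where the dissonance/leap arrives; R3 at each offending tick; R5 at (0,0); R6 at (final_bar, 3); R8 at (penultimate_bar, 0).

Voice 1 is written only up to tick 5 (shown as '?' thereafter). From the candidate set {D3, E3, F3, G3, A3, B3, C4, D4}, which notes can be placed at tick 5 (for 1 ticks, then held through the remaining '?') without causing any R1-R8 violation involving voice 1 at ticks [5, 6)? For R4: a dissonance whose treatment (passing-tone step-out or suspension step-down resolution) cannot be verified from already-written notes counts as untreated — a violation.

D3: legal
E3: violates R4
F3: legal
G3: violates R4
A3: legal
B3: violates R7
C4: violates R4
D4: legal

{A3, D3, D4, F3}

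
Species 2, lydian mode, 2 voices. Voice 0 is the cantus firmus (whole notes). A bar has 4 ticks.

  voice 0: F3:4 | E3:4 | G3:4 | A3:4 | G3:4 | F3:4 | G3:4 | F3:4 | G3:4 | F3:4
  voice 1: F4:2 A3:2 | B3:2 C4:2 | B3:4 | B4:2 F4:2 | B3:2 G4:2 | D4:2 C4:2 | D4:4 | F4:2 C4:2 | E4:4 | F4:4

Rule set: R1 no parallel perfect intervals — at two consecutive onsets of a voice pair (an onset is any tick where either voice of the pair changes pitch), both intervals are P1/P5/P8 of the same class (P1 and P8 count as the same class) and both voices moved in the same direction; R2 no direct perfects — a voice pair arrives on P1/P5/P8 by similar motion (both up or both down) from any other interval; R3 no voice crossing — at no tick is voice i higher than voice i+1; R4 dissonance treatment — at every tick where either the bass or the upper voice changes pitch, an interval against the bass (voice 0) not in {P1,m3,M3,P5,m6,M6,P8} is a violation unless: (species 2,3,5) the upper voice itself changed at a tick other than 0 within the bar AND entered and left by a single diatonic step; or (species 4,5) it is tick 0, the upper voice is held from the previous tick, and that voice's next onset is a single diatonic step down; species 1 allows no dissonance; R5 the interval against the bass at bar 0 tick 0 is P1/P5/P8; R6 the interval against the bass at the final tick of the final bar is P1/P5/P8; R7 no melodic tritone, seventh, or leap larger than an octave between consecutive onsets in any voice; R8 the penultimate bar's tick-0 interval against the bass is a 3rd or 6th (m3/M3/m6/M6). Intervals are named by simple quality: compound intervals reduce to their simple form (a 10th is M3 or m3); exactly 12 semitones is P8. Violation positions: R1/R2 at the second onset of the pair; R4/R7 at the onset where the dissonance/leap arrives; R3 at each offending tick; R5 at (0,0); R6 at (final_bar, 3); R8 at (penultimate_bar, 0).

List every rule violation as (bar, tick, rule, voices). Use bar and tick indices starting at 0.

(3, 0, R4, (0, 1))
(3, 2, R7, (1,))
(4, 0, R7, (1,))
(6, 0, R1, (0, 1))

bar 0: v0=F3 v1=F4 downbeat P8
bar 1: v0=E3 v1=B3 downbeat P5
bar 2: v0=G3 v1=B3 downbeat M3
bar 3: v0=A3 v1=B4 downbeat M2
bar 4: v0=G3 v1=B3 downbeat M3
bar 5: v0=F3 v1=D4 downbeat M6
bar 6: v0=G3 v1=D4 downbeat P5
bar 7: v0=F3 v1=F4 downbeat P8
bar 8: v0=G3 v1=E4 downbeat M6
bar 9: v0=F3 v1=F4 downbeat P8
  -> R4 @ bar 3 tick 0 v(0, 1): A3/B4 M2 untreated
  -> R7 @ bar 3 tick 2 v(1,): B4->F4 leap 6st
  -> R7 @ bar 4 tick 0 v(1,): F4->B3 leap 6st
  -> R1 @ bar 6 tick 0 v(0, 1): F3/C4 P5 -> G3/D4 P5 similar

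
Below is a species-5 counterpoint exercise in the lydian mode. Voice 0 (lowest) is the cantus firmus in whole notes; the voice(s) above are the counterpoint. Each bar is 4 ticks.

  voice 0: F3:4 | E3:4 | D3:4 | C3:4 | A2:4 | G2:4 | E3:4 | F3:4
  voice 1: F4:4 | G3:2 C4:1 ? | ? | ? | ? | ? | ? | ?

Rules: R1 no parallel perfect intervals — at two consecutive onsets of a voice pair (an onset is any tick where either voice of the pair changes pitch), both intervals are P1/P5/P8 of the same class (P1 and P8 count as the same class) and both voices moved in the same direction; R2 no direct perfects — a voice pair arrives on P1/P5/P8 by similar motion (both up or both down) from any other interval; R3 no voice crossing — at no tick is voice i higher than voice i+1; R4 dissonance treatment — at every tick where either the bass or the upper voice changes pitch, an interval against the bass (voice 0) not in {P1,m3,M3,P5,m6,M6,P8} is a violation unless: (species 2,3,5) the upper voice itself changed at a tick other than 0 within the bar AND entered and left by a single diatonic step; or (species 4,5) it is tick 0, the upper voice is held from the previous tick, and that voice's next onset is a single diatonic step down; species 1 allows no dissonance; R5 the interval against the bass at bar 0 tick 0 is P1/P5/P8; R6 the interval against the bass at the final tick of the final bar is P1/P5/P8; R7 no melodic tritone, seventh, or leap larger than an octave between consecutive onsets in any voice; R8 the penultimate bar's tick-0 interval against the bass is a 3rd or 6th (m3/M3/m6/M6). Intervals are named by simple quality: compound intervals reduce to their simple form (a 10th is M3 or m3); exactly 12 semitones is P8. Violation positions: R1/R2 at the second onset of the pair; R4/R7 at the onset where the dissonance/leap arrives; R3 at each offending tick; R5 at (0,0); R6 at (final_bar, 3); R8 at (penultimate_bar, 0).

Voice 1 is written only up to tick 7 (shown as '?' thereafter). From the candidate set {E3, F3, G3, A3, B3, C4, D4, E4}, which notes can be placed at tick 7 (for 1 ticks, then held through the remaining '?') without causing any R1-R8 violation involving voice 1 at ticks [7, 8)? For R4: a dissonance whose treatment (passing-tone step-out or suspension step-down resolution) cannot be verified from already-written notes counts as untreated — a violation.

E3: legal
F3: violates R4
G3: legal
A3: violates R4
B3: legal
C4: legal
D4: violates R4
E4: legal

{B3, C4, E3, E4, G3}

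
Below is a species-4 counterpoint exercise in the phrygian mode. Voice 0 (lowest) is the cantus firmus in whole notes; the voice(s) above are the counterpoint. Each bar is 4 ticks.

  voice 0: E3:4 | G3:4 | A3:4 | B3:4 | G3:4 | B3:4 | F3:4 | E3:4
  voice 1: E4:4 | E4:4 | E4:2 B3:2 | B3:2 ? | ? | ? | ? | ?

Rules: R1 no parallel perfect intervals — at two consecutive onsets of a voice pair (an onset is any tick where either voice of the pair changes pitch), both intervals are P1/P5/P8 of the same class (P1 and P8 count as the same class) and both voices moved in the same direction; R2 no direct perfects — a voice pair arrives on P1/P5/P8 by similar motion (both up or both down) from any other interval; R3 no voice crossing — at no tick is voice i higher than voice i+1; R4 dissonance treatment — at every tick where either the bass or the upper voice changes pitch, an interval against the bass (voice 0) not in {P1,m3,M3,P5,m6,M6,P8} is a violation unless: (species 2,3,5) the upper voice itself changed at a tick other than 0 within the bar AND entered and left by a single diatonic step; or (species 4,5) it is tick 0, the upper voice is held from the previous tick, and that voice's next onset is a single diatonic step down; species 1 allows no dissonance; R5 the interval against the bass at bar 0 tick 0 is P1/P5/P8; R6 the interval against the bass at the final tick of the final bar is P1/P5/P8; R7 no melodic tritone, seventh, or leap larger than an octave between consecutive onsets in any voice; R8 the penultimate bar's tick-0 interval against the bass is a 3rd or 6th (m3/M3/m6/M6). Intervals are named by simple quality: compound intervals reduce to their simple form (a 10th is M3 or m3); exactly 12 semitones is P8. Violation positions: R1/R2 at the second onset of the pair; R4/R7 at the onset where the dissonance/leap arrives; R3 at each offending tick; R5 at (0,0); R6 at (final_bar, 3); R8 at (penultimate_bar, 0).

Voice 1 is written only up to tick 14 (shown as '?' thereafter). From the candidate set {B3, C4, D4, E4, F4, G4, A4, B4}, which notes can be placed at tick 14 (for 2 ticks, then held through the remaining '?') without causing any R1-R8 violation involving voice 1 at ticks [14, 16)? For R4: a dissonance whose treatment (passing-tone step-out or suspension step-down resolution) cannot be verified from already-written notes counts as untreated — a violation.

B3: legal
C4: violates R4
D4: legal
E4: violates R4
F4: violates R4,R7
G4: legal
A4: violates R4,R7
B4: legal

{B3, B4, D4, G4}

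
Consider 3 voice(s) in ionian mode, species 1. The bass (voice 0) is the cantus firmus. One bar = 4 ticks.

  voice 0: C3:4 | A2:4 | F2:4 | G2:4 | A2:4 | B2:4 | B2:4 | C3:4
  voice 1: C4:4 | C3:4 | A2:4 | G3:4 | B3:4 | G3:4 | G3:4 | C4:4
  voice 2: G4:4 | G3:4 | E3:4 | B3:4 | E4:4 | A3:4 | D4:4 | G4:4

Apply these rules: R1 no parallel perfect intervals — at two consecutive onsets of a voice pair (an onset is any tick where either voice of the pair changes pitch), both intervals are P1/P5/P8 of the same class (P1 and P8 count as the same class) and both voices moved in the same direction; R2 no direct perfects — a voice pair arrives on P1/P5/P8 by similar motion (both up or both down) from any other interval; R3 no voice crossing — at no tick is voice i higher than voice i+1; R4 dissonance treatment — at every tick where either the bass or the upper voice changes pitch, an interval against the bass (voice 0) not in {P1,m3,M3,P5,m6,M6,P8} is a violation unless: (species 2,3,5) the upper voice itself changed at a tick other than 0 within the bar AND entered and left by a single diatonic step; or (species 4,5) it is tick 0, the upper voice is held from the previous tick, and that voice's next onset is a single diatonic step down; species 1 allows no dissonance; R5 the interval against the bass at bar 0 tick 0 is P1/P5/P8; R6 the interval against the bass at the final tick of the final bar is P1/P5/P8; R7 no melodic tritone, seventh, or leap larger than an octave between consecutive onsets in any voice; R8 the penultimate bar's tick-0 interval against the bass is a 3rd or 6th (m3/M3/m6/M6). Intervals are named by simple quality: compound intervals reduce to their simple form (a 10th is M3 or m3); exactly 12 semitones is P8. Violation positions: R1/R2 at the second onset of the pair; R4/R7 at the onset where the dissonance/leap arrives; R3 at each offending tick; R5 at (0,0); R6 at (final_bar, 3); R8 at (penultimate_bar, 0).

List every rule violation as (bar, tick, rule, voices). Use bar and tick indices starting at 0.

(1, 0, R1, (1, 2))
(1, 0, R4, (0, 2))
(2, 0, R1, (1, 2))
(2, 0, R4, (0, 2))
(3, 0, R2, (0, 1))
(3, 0, R7, (1,))
(4, 0, R2, (0, 2))
(4, 0, R4, (0, 1))
(5, 0, R4, (0, 2))
(7, 0, R1, (1, 2))
(7, 0, R2, (0, 1))
(7, 0, R2, (0, 2))

bar 0: v0=C3 v1=C4 v2=G4 downbeat P5
bar 1: v0=A2 v1=C3 v2=G3 downbeat m7
bar 2: v0=F2 v1=A2 v2=E3 downbeat M7
bar 3: v0=G2 v1=G3 v2=B3 downbeat M3
bar 4: v0=A2 v1=B3 v2=E4 downbeat P5
bar 5: v0=B2 v1=G3 v2=A3 downbeat m7
bar 6: v0=B2 v1=G3 v2=D4 downbeat m3
bar 7: v0=C3 v1=C4 v2=G4 downbeat P5
  -> R1 @ bar 1 tick 0 v(1, 2): C4/G4 P5 -> C3/G3 P5 similar
  -> R4 @ bar 1 tick 0 v(0, 2): A2/G3 m7 untreated
  -> R1 @ bar 2 tick 0 v(1, 2): C3/G3 P5 -> A2/E3 P5 similar
  -> R4 @ bar 2 tick 0 v(0, 2): F2/E3 M7 untreated
  -> R2 @ bar 3 tick 0 v(0, 1): F2/A2 M3 -> G2/G3 P8 similar
  -> R7 @ bar 3 tick 0 v(1,): A2->G3 leap 10st
  -> R2 @ bar 4 tick 0 v(0, 2): G2/B3 M3 -> A2/E4 P5 similar
  -> R4 @ bar 4 tick 0 v(0, 1): A2/B3 M2 untreated
  -> R4 @ bar 5 tick 0 v(0, 2): B2/A3 m7 untreated
  -> R1 @ bar 7 tick 0 v(1, 2): G3/D4 P5 -> C4/G4 P5 similar
  -> R2 @ bar 7 tick 0 v(0, 1): B2/G3 m6 -> C3/C4 P8 similar
  -> R2 @ bar 7 tick 0 v(0, 2): B2/D4 m3 -> C3/G4 P5 similar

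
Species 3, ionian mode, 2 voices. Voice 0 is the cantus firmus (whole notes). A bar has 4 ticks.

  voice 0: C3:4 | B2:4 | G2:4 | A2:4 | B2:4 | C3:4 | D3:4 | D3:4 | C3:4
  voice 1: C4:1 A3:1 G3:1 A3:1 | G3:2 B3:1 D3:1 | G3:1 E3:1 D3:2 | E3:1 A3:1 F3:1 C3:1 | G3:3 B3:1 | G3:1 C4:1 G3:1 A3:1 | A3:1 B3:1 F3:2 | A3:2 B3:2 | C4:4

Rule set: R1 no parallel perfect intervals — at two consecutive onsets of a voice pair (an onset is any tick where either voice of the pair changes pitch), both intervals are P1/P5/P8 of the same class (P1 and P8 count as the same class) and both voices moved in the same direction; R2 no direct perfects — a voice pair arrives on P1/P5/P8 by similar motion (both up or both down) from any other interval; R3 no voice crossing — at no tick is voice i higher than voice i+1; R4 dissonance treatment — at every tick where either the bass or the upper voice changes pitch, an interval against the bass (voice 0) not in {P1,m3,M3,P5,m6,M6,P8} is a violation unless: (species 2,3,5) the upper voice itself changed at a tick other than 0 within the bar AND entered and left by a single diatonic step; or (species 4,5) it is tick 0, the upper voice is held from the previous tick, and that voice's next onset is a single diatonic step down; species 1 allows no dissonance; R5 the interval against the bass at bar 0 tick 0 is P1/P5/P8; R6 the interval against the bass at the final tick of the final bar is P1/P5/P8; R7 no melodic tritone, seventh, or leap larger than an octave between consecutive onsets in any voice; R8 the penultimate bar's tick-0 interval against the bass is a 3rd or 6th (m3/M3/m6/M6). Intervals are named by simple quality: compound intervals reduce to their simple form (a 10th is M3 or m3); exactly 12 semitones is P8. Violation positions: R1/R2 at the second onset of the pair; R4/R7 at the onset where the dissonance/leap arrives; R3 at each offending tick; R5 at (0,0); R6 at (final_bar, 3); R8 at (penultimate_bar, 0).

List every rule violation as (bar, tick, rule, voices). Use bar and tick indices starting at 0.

bar 0: v0=C3 v1=C4 downbeat P8
bar 1: v0=B2 v1=G3 downbeat m6
bar 2: v0=G2 v1=G3 downbeat P8
bar 3: v0=A2 v1=E3 downbeat P5
bar 4: v0=B2 v1=G3 downbeat m6
bar 5: v0=C3 v1=G3 downbeat P5
bar 6: v0=D3 v1=A3 downbeat P5
bar 7: v0=D3 v1=A3 downbeat P5
bar 8: v0=C3 v1=C4 downbeat P8
  -> R1 @ bar 3 tick 0 v(0, 1): G2/D3 P5 -> A2/E3 P5 similar
  -> R7 @ bar 6 tick 2 v(1,): B3->F3 leap 6st
  -> R8 @ bar 7 tick 0 v(0, 1): penult P5 not 3rd/6th

(3, 0, R1, (0, 1))
(6, 2, R7, (1,))
(7, 0, R8, (0, 1))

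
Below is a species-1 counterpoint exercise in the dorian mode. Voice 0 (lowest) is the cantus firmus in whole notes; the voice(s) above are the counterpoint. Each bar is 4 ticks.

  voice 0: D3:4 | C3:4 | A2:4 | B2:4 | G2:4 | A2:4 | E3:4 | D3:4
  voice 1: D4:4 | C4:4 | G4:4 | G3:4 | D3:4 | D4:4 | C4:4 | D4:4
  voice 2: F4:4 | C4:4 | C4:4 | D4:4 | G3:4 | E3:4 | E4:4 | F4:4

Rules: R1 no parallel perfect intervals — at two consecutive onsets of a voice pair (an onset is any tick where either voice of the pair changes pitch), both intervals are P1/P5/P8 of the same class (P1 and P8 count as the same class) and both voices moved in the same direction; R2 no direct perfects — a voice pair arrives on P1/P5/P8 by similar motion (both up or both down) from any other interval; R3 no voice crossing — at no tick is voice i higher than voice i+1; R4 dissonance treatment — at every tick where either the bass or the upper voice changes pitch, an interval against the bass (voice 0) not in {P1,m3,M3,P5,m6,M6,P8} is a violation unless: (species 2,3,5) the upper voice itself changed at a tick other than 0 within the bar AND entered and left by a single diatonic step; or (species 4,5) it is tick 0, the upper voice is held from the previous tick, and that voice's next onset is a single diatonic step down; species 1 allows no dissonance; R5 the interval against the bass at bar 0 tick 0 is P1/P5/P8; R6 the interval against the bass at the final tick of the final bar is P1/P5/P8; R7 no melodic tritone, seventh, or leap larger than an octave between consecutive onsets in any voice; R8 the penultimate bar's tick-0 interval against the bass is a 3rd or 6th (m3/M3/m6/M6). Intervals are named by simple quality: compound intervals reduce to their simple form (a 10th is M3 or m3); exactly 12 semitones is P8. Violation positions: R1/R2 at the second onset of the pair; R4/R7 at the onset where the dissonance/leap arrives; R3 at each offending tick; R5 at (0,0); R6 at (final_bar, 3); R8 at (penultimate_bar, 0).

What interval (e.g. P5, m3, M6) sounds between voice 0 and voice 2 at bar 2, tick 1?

m3

voice 0=A2 voice 2=C4 -> m3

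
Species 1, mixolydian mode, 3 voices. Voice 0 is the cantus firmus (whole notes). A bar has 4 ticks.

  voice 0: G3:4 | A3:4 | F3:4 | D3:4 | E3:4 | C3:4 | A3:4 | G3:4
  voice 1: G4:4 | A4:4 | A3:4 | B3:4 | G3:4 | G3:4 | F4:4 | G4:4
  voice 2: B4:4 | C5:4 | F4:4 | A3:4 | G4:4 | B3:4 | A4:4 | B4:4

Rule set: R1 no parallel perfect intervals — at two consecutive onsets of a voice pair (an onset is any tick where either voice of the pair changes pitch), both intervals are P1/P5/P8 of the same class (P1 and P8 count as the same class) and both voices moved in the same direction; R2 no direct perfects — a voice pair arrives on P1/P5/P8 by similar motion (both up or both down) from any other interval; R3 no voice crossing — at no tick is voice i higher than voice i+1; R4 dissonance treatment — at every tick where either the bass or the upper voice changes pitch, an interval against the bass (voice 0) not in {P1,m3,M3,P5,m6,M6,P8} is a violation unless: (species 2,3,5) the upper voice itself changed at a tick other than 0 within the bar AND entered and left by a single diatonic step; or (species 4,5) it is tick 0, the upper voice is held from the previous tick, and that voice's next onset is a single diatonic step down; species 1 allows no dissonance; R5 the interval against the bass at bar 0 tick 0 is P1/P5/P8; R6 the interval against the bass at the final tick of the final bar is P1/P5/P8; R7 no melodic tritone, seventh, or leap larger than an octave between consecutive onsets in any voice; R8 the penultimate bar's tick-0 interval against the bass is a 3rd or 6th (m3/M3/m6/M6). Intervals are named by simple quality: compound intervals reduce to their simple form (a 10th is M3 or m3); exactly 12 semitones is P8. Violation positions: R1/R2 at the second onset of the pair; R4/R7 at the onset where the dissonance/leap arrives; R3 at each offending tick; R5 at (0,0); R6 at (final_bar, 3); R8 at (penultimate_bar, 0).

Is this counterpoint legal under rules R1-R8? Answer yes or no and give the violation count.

bar 0: v0=G3 v1=G4 v2=B4 (M3)
bar 1: v0=A3 v1=A4 v2=C5 (m3)
bar 2: v0=F3 v1=A3 v2=F4 (P8)
bar 3: v0=D3 v1=B3 v2=A3 (P5)
bar 4: v0=E3 v1=G3 v2=G4 (m3)
bar 5: v0=C3 v1=G3 v2=B3 (M7)
bar 6: v0=A3 v1=F4 v2=A4 (P8)
bar 7: v0=G3 v1=G4 v2=B4 (M3)
  R5 @ bar0.0: opens on M3
  R1 @ bar1.0: G3/G4 P8 -> A3/A4 P8 similar
  R2 @ bar2.0: A3/C5 m3 -> F3/F4 P8 similar
  R2 @ bar3.0: F3/F4 P8 -> D3/A3 P5 similar
  R3 @ bar3.0: B3 above A3
  R3 @ bar3.1: B3 above A3
  R3 @ bar3.2: B3 above A3
  R3 @ bar3.3: B3 above A3
  R7 @ bar4.0: A3->G4 leap 10st
  R4 @ bar5.0: C3/B3 M7 untreated
  R2 @ bar6.0: C3/B3 M7 -> A3/A4 P8 similar
  R7 @ bar6.0: G3->F4 leap 10st
  R7 @ bar6.0: B3->A4 leap 10st
  R8 @ bar6.0: penult P8 not 3rd/6th
  R6 @ bar7.3: closes on M3

No (15 violations)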